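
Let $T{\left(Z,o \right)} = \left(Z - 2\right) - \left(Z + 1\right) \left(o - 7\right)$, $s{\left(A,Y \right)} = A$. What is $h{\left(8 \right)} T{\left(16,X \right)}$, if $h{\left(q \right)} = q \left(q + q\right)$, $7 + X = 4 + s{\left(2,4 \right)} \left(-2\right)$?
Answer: $32256$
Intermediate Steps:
$X = -7$ ($X = -7 + \left(4 + 2 \left(-2\right)\right) = -7 + \left(4 - 4\right) = -7 + 0 = -7$)
$h{\left(q \right)} = 2 q^{2}$ ($h{\left(q \right)} = q 2 q = 2 q^{2}$)
$T{\left(Z,o \right)} = -2 + Z - \left(1 + Z\right) \left(-7 + o\right)$ ($T{\left(Z,o \right)} = \left(Z - 2\right) - \left(1 + Z\right) \left(-7 + o\right) = \left(-2 + Z\right) - \left(1 + Z\right) \left(-7 + o\right) = -2 + Z - \left(1 + Z\right) \left(-7 + o\right)$)
$h{\left(8 \right)} T{\left(16,X \right)} = 2 \cdot 8^{2} \left(5 - -7 + 8 \cdot 16 - 16 \left(-7\right)\right) = 2 \cdot 64 \left(5 + 7 + 128 + 112\right) = 128 \cdot 252 = 32256$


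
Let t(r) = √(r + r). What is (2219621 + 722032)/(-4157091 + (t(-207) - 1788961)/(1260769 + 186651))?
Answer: -5123895176234981454434412/7240998464137975258552235 - 2554684431156*I*√46/7240998464137975258552235 ≈ -0.70762 - 2.3929e-12*I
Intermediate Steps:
t(r) = √2*√r (t(r) = √(2*r) = √2*√r)
(2219621 + 722032)/(-4157091 + (t(-207) - 1788961)/(1260769 + 186651)) = (2219621 + 722032)/(-4157091 + (√2*√(-207) - 1788961)/(1260769 + 186651)) = 2941653/(-4157091 + (√2*(3*I*√23) - 1788961)/1447420) = 2941653/(-4157091 + (3*I*√46 - 1788961)*(1/1447420)) = 2941653/(-4157091 + (-1788961 + 3*I*√46)*(1/1447420)) = 2941653/(-4157091 + (-1788961/1447420 + 3*I*√46/1447420)) = 2941653/(-6017058444181/1447420 + 3*I*√46/1447420)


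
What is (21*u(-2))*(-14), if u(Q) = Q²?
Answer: -1176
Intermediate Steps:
(21*u(-2))*(-14) = (21*(-2)²)*(-14) = (21*4)*(-14) = 84*(-14) = -1176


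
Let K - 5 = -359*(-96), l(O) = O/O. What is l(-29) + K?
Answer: 34470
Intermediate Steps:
l(O) = 1
K = 34469 (K = 5 - 359*(-96) = 5 + 34464 = 34469)
l(-29) + K = 1 + 34469 = 34470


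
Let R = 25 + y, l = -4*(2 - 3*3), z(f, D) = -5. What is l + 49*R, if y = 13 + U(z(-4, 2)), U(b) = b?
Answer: 1645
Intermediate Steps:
l = 28 (l = -4*(2 - 9) = -4*(-7) = 28)
y = 8 (y = 13 - 5 = 8)
R = 33 (R = 25 + 8 = 33)
l + 49*R = 28 + 49*33 = 28 + 1617 = 1645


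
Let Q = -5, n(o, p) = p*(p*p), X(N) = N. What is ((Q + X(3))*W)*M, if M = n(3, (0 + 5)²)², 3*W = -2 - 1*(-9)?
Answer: -3417968750/3 ≈ -1.1393e+9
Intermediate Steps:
W = 7/3 (W = (-2 - 1*(-9))/3 = (-2 + 9)/3 = (⅓)*7 = 7/3 ≈ 2.3333)
n(o, p) = p³ (n(o, p) = p*p² = p³)
M = 244140625 (M = (((0 + 5)²)³)² = ((5²)³)² = (25³)² = 15625² = 244140625)
((Q + X(3))*W)*M = ((-5 + 3)*(7/3))*244140625 = -2*7/3*244140625 = -14/3*244140625 = -3417968750/3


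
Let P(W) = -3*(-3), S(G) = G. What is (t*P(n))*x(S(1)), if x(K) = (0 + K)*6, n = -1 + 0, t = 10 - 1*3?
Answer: 378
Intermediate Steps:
t = 7 (t = 10 - 3 = 7)
n = -1
P(W) = 9
x(K) = 6*K (x(K) = K*6 = 6*K)
(t*P(n))*x(S(1)) = (7*9)*(6*1) = 63*6 = 378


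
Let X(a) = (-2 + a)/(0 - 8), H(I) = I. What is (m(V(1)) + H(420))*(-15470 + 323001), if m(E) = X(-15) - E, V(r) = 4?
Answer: 1028691195/8 ≈ 1.2859e+8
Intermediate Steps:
X(a) = ¼ - a/8 (X(a) = (-2 + a)/(-8) = (-2 + a)*(-⅛) = ¼ - a/8)
m(E) = 17/8 - E (m(E) = (¼ - ⅛*(-15)) - E = (¼ + 15/8) - E = 17/8 - E)
(m(V(1)) + H(420))*(-15470 + 323001) = ((17/8 - 1*4) + 420)*(-15470 + 323001) = ((17/8 - 4) + 420)*307531 = (-15/8 + 420)*307531 = (3345/8)*307531 = 1028691195/8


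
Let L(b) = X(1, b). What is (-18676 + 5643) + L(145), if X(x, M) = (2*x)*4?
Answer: -13025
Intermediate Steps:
X(x, M) = 8*x
L(b) = 8 (L(b) = 8*1 = 8)
(-18676 + 5643) + L(145) = (-18676 + 5643) + 8 = -13033 + 8 = -13025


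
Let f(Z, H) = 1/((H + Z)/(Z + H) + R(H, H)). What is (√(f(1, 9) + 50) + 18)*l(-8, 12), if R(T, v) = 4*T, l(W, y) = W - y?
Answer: -360 - 20*√68487/37 ≈ -501.46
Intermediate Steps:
f(Z, H) = 1/(1 + 4*H) (f(Z, H) = 1/((H + Z)/(Z + H) + 4*H) = 1/((H + Z)/(H + Z) + 4*H) = 1/(1 + 4*H))
(√(f(1, 9) + 50) + 18)*l(-8, 12) = (√(1/(1 + 4*9) + 50) + 18)*(-8 - 1*12) = (√(1/(1 + 36) + 50) + 18)*(-8 - 12) = (√(1/37 + 50) + 18)*(-20) = (√(1851/37) + 18)*(-20) = (√68487/37 + 18)*(-20) = (18 + √68487/37)*(-20) = -360 - 20*√68487/37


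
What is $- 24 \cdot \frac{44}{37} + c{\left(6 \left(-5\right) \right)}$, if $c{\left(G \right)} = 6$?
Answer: $- \frac{834}{37} \approx -22.541$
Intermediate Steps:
$- 24 \cdot \frac{44}{37} + c{\left(6 \left(-5\right) \right)} = - 24 \cdot \frac{44}{37} + 6 = - 24 \cdot 44 \cdot \frac{1}{37} + 6 = \left(-24\right) \frac{44}{37} + 6 = - \frac{1056}{37} + 6 = - \frac{834}{37}$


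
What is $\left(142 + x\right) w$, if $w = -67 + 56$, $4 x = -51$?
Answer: $- \frac{5687}{4} \approx -1421.8$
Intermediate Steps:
$x = - \frac{51}{4}$ ($x = \frac{1}{4} \left(-51\right) = - \frac{51}{4} \approx -12.75$)
$w = -11$
$\left(142 + x\right) w = \left(142 - \frac{51}{4}\right) \left(-11\right) = \frac{517}{4} \left(-11\right) = - \frac{5687}{4}$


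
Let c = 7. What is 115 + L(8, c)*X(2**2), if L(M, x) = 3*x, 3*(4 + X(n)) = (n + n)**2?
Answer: 479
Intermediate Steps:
X(n) = -4 + 4*n**2/3 (X(n) = -4 + (n + n)**2/3 = -4 + (2*n)**2/3 = -4 + (4*n**2)/3 = -4 + 4*n**2/3)
115 + L(8, c)*X(2**2) = 115 + (3*7)*(-4 + 4*(2**2)**2/3) = 115 + 21*(-4 + (4/3)*4**2) = 115 + 21*(-4 + (4/3)*16) = 115 + 21*(-4 + 64/3) = 115 + 21*(52/3) = 115 + 364 = 479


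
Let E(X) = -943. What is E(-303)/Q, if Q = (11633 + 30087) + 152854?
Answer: -943/194574 ≈ -0.0048465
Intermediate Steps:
Q = 194574 (Q = 41720 + 152854 = 194574)
E(-303)/Q = -943/194574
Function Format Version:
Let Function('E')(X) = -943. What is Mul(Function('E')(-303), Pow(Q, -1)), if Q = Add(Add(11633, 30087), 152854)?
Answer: Rational(-943, 194574) ≈ -0.0048465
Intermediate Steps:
Q = 194574 (Q = Add(41720, 152854) = 194574)
Mul(Function('E')(-303), Pow(Q, -1)) = Mul(-943, Pow(194574, -1)) = Mul(-943, Rational(1, 194574)) = Rational(-943, 194574)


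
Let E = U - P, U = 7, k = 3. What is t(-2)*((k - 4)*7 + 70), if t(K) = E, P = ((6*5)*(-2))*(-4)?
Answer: -14679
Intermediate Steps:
P = 240 (P = (30*(-2))*(-4) = -60*(-4) = 240)
E = -233 (E = 7 - 1*240 = 7 - 240 = -233)
t(K) = -233
t(-2)*((k - 4)*7 + 70) = -233*((3 - 4)*7 + 70) = -233*(-1*7 + 70) = -233*(-7 + 70) = -233*63 = -14679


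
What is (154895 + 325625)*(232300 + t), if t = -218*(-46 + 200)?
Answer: 95492778560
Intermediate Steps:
t = -33572 (t = -218*154 = -33572)
(154895 + 325625)*(232300 + t) = (154895 + 325625)*(232300 - 33572) = 480520*198728 = 95492778560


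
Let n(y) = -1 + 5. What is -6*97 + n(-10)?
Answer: -578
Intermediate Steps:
n(y) = 4
-6*97 + n(-10) = -6*97 + 4 = -582 + 4 = -578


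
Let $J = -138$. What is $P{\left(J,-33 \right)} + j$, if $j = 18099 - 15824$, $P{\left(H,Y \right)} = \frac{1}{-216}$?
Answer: $\frac{491399}{216} \approx 2275.0$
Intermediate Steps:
$P{\left(H,Y \right)} = - \frac{1}{216}$
$j = 2275$
$P{\left(J,-33 \right)} + j = - \frac{1}{216} + 2275 = \frac{491399}{216}$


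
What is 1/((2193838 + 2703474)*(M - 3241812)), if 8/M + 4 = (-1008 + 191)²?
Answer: -95355/1513871695389400192 ≈ -6.2987e-14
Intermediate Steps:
M = 8/667485 (M = 8/(-4 + (-1008 + 191)²) = 8/(-4 + (-817)²) = 8/(-4 + 667489) = 8/667485 ≈ 1.1985e-5)
1/((2193838 + 2703474)*(M - 3241812)) = 1/((2193838 + 2703474)*(8/667485 - 3241812)) = 1/(4897312*(-2163860882812/667485)) = 1/(-1513871695389400192/95355) = -95355/1513871695389400192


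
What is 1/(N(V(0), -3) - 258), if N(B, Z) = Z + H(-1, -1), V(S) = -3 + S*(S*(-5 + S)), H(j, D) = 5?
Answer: -1/256 ≈ -0.0039063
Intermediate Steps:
V(S) = -3 + S²*(-5 + S)
N(B, Z) = 5 + Z (N(B, Z) = Z + 5 = 5 + Z)
1/(N(V(0), -3) - 258) = 1/((5 - 3) - 258) = 1/(2 - 258) = 1/(-256) = -1/256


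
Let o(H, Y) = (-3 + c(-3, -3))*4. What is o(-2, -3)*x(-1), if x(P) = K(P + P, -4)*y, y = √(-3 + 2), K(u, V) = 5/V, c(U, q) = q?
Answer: 30*I ≈ 30.0*I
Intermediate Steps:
o(H, Y) = -24 (o(H, Y) = (-3 - 3)*4 = -6*4 = -24)
y = I (y = √(-1) = I ≈ 1.0*I)
x(P) = -5*I/4 (x(P) = (5/(-4))*I = (5*(-¼))*I = -5*I/4)
o(-2, -3)*x(-1) = -(-30)*I = 30*I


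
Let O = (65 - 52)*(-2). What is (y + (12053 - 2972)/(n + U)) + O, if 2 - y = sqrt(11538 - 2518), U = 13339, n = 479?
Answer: -107517/4606 - 2*sqrt(2255) ≈ -118.32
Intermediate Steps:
O = -26 (O = 13*(-2) = -26)
y = 2 - 2*sqrt(2255) (y = 2 - sqrt(11538 - 2518) = 2 - sqrt(9020) = 2 - 2*sqrt(2255) ≈ -92.974)
(y + (12053 - 2972)/(n + U)) + O = ((2 - 2*sqrt(2255)) + (12053 - 2972)/(479 + 13339)) - 26 = ((2 - 2*sqrt(2255)) + 9081/13818) - 26 = ((2 - 2*sqrt(2255)) + 9081*(1/13818)) - 26 = ((2 - 2*sqrt(2255)) + 3027/4606) - 26 = (12239/4606 - 2*sqrt(2255)) - 26 = -107517/4606 - 2*sqrt(2255)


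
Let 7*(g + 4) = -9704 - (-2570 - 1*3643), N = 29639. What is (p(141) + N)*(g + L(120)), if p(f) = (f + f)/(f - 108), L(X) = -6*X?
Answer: -398755251/11 ≈ -3.6250e+7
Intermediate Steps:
p(f) = 2*f/(-108 + f) (p(f) = (2*f)/(-108 + f) = 2*f/(-108 + f))
g = -3519/7 (g = -4 + (-9704 - (-2570 - 1*3643))/7 = -4 + (-9704 - (-2570 - 3643))/7 = -4 + (-9704 - 1*(-6213))/7 = -4 + (-9704 + 6213)/7 = -4 + (1/7)*(-3491) = -4 - 3491/7 = -3519/7 ≈ -502.71)
(p(141) + N)*(g + L(120)) = (2*141/(-108 + 141) + 29639)*(-3519/7 - 6*120) = (2*141/33 + 29639)*(-3519/7 - 720) = (2*141*(1/33) + 29639)*(-8559/7) = (94/11 + 29639)*(-8559/7) = (326123/11)*(-8559/7) = -398755251/11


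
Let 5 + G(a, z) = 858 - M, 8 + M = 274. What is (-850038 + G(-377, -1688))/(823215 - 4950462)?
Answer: 849451/4127247 ≈ 0.20582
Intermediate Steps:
M = 266 (M = -8 + 274 = 266)
G(a, z) = 587 (G(a, z) = -5 + (858 - 1*266) = -5 + (858 - 266) = -5 + 592 = 587)
(-850038 + G(-377, -1688))/(823215 - 4950462) = (-850038 + 587)/(823215 - 4950462) = -849451/(-4127247) = -849451*(-1/4127247) = 849451/4127247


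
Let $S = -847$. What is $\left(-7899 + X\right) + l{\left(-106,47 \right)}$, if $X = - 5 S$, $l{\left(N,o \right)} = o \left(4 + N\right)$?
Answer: $-8458$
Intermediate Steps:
$X = 4235$ ($X = \left(-5\right) \left(-847\right) = 4235$)
$\left(-7899 + X\right) + l{\left(-106,47 \right)} = \left(-7899 + 4235\right) + 47 \left(4 - 106\right) = -3664 + 47 \left(-102\right) = -3664 - 4794 = -8458$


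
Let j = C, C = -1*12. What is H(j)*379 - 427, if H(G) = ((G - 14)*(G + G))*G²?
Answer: 34054997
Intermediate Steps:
C = -12
j = -12
H(G) = 2*G³*(-14 + G) (H(G) = ((-14 + G)*(2*G))*G² = (2*G*(-14 + G))*G² = 2*G³*(-14 + G))
H(j)*379 - 427 = (2*(-12)³*(-14 - 12))*379 - 427 = (2*(-1728)*(-26))*379 - 427 = 89856*379 - 427 = 34055424 - 427 = 34054997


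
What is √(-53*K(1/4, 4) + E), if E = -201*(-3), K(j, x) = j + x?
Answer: √1511/2 ≈ 19.436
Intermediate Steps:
E = 603
√(-53*K(1/4, 4) + E) = √(-53*(1/4 + 4) + 603) = √(-53*(¼ + 4) + 603) = √(-53*17/4 + 603) = √(-901/4 + 603) = √(1511/4) = √1511/2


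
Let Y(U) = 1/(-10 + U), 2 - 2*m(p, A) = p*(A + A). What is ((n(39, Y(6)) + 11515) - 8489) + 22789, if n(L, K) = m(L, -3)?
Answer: 25933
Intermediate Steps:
m(p, A) = 1 - A*p (m(p, A) = 1 - p*(A + A)/2 = 1 - p*2*A/2 = 1 - A*p)
n(L, K) = 1 + 3*L (n(L, K) = 1 - 1*(-3)*L = 1 + 3*L)
((n(39, Y(6)) + 11515) - 8489) + 22789 = (((1 + 3*39) + 11515) - 8489) + 22789 = (((1 + 117) + 11515) - 8489) + 22789 = ((118 + 11515) - 8489) + 22789 = (11633 - 8489) + 22789 = 3144 + 22789 = 25933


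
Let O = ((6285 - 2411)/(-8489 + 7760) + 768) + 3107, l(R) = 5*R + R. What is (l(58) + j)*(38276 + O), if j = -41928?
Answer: -47315275700/27 ≈ -1.7524e+9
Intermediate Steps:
l(R) = 6*R
O = 2821001/729 (O = (3874/(-729) + 768) + 3107 = (3874*(-1/729) + 768) + 3107 = (-3874/729 + 768) + 3107 = 555998/729 + 3107 = 2821001/729 ≈ 3869.7)
(l(58) + j)*(38276 + O) = (6*58 - 41928)*(38276 + 2821001/729) = (348 - 41928)*(30724205/729) = -41580*30724205/729 = -47315275700/27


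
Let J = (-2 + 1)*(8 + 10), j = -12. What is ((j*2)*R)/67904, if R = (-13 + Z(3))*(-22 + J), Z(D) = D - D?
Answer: -195/1061 ≈ -0.18379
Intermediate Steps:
Z(D) = 0
J = -18 (J = -1*18 = -18)
R = 520 (R = (-13 + 0)*(-22 - 18) = -13*(-40) = 520)
((j*2)*R)/67904 = (-12*2*520)/67904 = -24*520*(1/67904) = -12480*1/67904 = -195/1061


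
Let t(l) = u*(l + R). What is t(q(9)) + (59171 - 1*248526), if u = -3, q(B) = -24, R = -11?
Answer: -189250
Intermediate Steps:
t(l) = 33 - 3*l (t(l) = -3*(l - 11) = -3*(-11 + l) = 33 - 3*l)
t(q(9)) + (59171 - 1*248526) = (33 - 3*(-24)) + (59171 - 1*248526) = (33 + 72) + (59171 - 248526) = 105 - 189355 = -189250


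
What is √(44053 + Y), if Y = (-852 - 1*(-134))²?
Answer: √559577 ≈ 748.05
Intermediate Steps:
Y = 515524 (Y = (-852 + 134)² = (-718)² = 515524)
√(44053 + Y) = √(44053 + 515524) = √559577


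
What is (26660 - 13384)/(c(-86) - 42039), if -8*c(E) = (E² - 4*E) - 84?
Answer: -3319/10749 ≈ -0.30877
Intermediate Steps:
c(E) = 21/2 + E/2 - E²/8 (c(E) = -((E² - 4*E) - 84)/8 = -(-84 + E² - 4*E)/8 = 21/2 + E/2 - E²/8)
(26660 - 13384)/(c(-86) - 42039) = (26660 - 13384)/((21/2 + (½)*(-86) - ⅛*(-86)²) - 42039) = 13276/((21/2 - 43 - ⅛*7396) - 42039) = 13276/((21/2 - 43 - 1849/2) - 42039) = 13276/(-957 - 42039) = 13276/(-42996) = 13276*(-1/42996) = -3319/10749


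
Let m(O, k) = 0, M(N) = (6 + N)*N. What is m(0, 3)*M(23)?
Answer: 0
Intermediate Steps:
M(N) = N*(6 + N)
m(0, 3)*M(23) = 0*(23*(6 + 23)) = 0*(23*29) = 0*667 = 0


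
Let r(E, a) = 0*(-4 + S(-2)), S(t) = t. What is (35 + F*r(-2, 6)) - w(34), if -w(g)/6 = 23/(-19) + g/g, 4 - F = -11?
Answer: 641/19 ≈ 33.737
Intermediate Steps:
F = 15 (F = 4 - 1*(-11) = 4 + 11 = 15)
r(E, a) = 0 (r(E, a) = 0*(-4 - 2) = 0*(-6) = 0)
w(g) = 24/19 (w(g) = -6*(23/(-19) + g/g) = -6*(23*(-1/19) + 1) = -6*(-23/19 + 1) = -6*(-4/19) = 24/19)
(35 + F*r(-2, 6)) - w(34) = (35 + 15*0) - 1*24/19 = (35 + 0) - 24/19 = 35 - 24/19 = 641/19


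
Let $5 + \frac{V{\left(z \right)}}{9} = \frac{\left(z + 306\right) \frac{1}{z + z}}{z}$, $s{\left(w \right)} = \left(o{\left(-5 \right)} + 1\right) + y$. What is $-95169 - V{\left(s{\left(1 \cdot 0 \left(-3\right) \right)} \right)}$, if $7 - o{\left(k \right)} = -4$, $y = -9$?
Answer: $- \frac{190557}{2} \approx -95279.0$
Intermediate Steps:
$o{\left(k \right)} = 11$ ($o{\left(k \right)} = 7 - -4 = 7 + 4 = 11$)
$s{\left(w \right)} = 3$ ($s{\left(w \right)} = \left(11 + 1\right) - 9 = 12 - 9 = 3$)
$V{\left(z \right)} = -45 + \frac{9 \left(306 + z\right)}{2 z^{2}}$ ($V{\left(z \right)} = -45 + 9 \frac{\left(z + 306\right) \frac{1}{z + z}}{z} = -45 + 9 \frac{\left(306 + z\right) \frac{1}{2 z}}{z} = -45 + 9 \frac{\frac{1}{2} \frac{1}{z} \left(306 + z\right)}{z} = -45 + 9 \frac{306 + z}{2 z^{2}} = -45 + \frac{9 \left(306 + z\right)}{2 z^{2}}$)
$-95169 - V{\left(s{\left(1 \cdot 0 \left(-3\right) \right)} \right)} = -95169 - \left(-45 + \frac{1377}{9} + \frac{9}{2 \cdot 3}\right) = -95169 - \left(-45 + 1377 \cdot \frac{1}{9} + \frac{9}{2} \cdot \frac{1}{3}\right) = -95169 - \left(-45 + 153 + \frac{3}{2}\right) = -95169 - \frac{219}{2} = - \frac{190557}{2}$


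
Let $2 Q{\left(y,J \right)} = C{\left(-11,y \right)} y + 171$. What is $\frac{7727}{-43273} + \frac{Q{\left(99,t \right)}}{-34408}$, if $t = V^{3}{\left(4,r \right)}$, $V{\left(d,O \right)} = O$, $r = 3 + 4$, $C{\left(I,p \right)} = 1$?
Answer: $- \frac{271712471}{1488937384} \approx -0.18249$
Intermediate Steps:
$r = 7$
$t = 343$ ($t = 7^{3} = 343$)
$Q{\left(y,J \right)} = \frac{171}{2} + \frac{y}{2}$ ($Q{\left(y,J \right)} = \frac{1 y + 171}{2} = \frac{y + 171}{2} = \frac{171 + y}{2} = \frac{171}{2} + \frac{y}{2}$)
$\frac{7727}{-43273} + \frac{Q{\left(99,t \right)}}{-34408} = \frac{7727}{-43273} + \frac{\frac{171}{2} + \frac{1}{2} \cdot 99}{-34408} = 7727 \left(- \frac{1}{43273}\right) + \left(\frac{171}{2} + \frac{99}{2}\right) \left(- \frac{1}{34408}\right) = - \frac{7727}{43273} + 135 \left(- \frac{1}{34408}\right) = - \frac{7727}{43273} - \frac{135}{34408} = - \frac{271712471}{1488937384}$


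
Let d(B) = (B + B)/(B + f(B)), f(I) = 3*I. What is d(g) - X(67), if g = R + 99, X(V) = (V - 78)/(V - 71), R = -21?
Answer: -9/4 ≈ -2.2500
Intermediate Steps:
X(V) = (-78 + V)/(-71 + V)
g = 78 (g = -21 + 99 = 78)
d(B) = ½ (d(B) = (B + B)/(B + 3*B) = (2*B)/((4*B)) = (2*B)*(1/(4*B)) = ½)
d(g) - X(67) = ½ - (-78 + 67)/(-71 + 67) = ½ - (-11)/(-4) = ½ - (-1)*(-11)/4 = ½ - 1*11/4 = ½ - 11/4 = -9/4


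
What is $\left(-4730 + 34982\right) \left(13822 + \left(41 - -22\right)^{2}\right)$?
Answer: $538213332$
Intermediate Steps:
$\left(-4730 + 34982\right) \left(13822 + \left(41 - -22\right)^{2}\right) = 30252 \left(13822 + \left(41 + 22\right)^{2}\right) = 30252 \left(13822 + 63^{2}\right) = 30252 \left(13822 + 3969\right) = 30252 \cdot 17791 = 538213332$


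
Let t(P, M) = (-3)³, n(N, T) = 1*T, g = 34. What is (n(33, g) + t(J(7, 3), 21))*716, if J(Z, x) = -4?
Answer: 5012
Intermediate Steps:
n(N, T) = T
t(P, M) = -27
(n(33, g) + t(J(7, 3), 21))*716 = (34 - 27)*716 = 7*716 = 5012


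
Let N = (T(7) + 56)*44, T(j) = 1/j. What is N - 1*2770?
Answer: -2098/7 ≈ -299.71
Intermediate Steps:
N = 17292/7 (N = (1/7 + 56)*44 = (⅐ + 56)*44 = (393/7)*44 = 17292/7 ≈ 2470.3)
N - 1*2770 = 17292/7 - 1*2770 = 17292/7 - 2770 = -2098/7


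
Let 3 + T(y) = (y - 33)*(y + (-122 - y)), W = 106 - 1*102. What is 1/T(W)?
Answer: 1/3535 ≈ 0.00028289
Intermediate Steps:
W = 4 (W = 106 - 102 = 4)
T(y) = 4023 - 122*y (T(y) = -3 + (y - 33)*(y + (-122 - y)) = -3 + (-33 + y)*(-122) = -3 + (4026 - 122*y) = 4023 - 122*y)
1/T(W) = 1/(4023 - 122*4) = 1/(4023 - 488) = 1/3535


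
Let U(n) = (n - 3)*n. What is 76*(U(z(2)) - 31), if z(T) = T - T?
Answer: -2356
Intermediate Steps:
z(T) = 0
U(n) = n*(-3 + n) (U(n) = (-3 + n)*n = n*(-3 + n))
76*(U(z(2)) - 31) = 76*(0*(-3 + 0) - 31) = 76*(0*(-3) - 31) = 76*(0 - 31) = 76*(-31) = -2356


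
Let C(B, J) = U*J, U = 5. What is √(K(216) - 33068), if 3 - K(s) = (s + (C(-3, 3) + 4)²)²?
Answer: 3*I*√40666 ≈ 604.97*I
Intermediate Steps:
C(B, J) = 5*J
K(s) = 3 - (361 + s)² (K(s) = 3 - (s + (5*3 + 4)²)² = 3 - (s + (15 + 4)²)² = 3 - (s + 19²)² = 3 - (s + 361)² = 3 - (361 + s)²)
√(K(216) - 33068) = √((3 - (361 + 216)²) - 33068) = √((3 - 1*577²) - 33068) = √((3 - 1*332929) - 33068) = √((3 - 332929) - 33068) = √(-332926 - 33068) = √(-365994) = 3*I*√40666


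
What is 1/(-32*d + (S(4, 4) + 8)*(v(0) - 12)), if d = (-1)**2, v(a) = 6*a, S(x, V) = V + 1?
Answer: -1/188 ≈ -0.0053191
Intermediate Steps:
S(x, V) = 1 + V
d = 1
1/(-32*d + (S(4, 4) + 8)*(v(0) - 12)) = 1/(-32*1 + ((1 + 4) + 8)*(6*0 - 12)) = 1/(-32 + (5 + 8)*(0 - 12)) = 1/(-32 + 13*(-12)) = 1/(-32 - 156) = 1/(-188) = -1/188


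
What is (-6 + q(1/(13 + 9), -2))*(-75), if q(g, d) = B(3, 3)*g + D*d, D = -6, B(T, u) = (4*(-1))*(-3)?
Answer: -5400/11 ≈ -490.91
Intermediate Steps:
B(T, u) = 12 (B(T, u) = -4*(-3) = 12)
q(g, d) = -6*d + 12*g (q(g, d) = 12*g - 6*d = -6*d + 12*g)
(-6 + q(1/(13 + 9), -2))*(-75) = (-6 + (-6*(-2) + 12/(13 + 9)))*(-75) = (-6 + (12 + 12/22))*(-75) = (-6 + (12 + 12*(1/22)))*(-75) = (-6 + (12 + 6/11))*(-75) = (-6 + 138/11)*(-75) = (72/11)*(-75) = -5400/11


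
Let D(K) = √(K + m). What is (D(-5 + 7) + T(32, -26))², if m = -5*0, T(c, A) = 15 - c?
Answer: (17 - √2)² ≈ 242.92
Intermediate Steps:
m = 0
D(K) = √K (D(K) = √(K + 0) = √K)
(D(-5 + 7) + T(32, -26))² = (√(-5 + 7) + (15 - 1*32))² = (√2 + (15 - 32))² = (√2 - 17)² = (-17 + √2)²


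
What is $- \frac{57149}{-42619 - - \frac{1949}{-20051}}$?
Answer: $\frac{1145894599}{854555518} \approx 1.3409$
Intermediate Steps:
$- \frac{57149}{-42619 - - \frac{1949}{-20051}} = - \frac{57149}{-42619 - \left(-1949\right) \left(- \frac{1}{20051}\right)} = - \frac{57149}{-42619 - \frac{1949}{20051}} = - \frac{57149}{- \frac{854555518}{20051}} = \left(-57149\right) \left(- \frac{20051}{854555518}\right) = \frac{1145894599}{854555518}$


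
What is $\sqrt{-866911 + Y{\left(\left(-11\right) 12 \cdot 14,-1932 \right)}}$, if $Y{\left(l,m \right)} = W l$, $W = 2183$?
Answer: $i \sqrt{4901095} \approx 2213.8 i$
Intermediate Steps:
$Y{\left(l,m \right)} = 2183 l$
$\sqrt{-866911 + Y{\left(\left(-11\right) 12 \cdot 14,-1932 \right)}} = \sqrt{-866911 + 2183 \left(-11\right) 12 \cdot 14} = \sqrt{-866911 + 2183 \left(\left(-132\right) 14\right)} = \sqrt{-866911 + 2183 \left(-1848\right)} = \sqrt{-866911 - 4034184} = \sqrt{-4901095} = i \sqrt{4901095}$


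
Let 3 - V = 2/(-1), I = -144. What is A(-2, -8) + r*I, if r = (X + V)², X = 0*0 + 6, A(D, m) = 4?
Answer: -17420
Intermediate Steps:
X = 6 (X = 0 + 6 = 6)
V = 5 (V = 3 - 2/(-1) = 3 - 2*(-1) = 3 - 1*(-2) = 3 + 2 = 5)
r = 121 (r = (6 + 5)² = 11² = 121)
A(-2, -8) + r*I = 4 + 121*(-144) = 4 - 17424 = -17420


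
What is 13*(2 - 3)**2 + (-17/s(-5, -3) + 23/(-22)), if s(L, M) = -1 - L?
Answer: 339/44 ≈ 7.7045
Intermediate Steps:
13*(2 - 3)**2 + (-17/s(-5, -3) + 23/(-22)) = 13*(2 - 3)**2 + (-17/(-1 - 1*(-5)) + 23/(-22)) = 13*(-1)**2 + (-17/(-1 + 5) + 23*(-1/22)) = 13*1 + (-17/4 - 23/22) = 13 + (-17*1/4 - 23/22) = 13 + (-17/4 - 23/22) = 13 - 233/44 = 339/44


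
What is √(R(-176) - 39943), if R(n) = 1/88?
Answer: I*√77329626/44 ≈ 199.86*I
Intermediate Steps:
R(n) = 1/88
√(R(-176) - 39943) = √(1/88 - 39943) = √(-3514983/88) = I*√77329626/44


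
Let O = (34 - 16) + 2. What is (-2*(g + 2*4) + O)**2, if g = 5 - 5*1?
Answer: 16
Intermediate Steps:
g = 0 (g = 5 - 5 = 0)
O = 20 (O = 18 + 2 = 20)
(-2*(g + 2*4) + O)**2 = (-2*(0 + 2*4) + 20)**2 = (-2*(0 + 8) + 20)**2 = (-2*8 + 20)**2 = (-16 + 20)**2 = 4**2 = 16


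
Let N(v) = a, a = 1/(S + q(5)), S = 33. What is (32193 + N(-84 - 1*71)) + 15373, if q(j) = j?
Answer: 1807509/38 ≈ 47566.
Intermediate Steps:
a = 1/38 (a = 1/(33 + 5) = 1/38 ≈ 0.026316)
N(v) = 1/38
(32193 + N(-84 - 1*71)) + 15373 = (32193 + 1/38) + 15373 = 1223335/38 + 15373 = 1807509/38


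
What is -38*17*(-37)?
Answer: 23902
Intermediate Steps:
-38*17*(-37) = -646*(-37) = 23902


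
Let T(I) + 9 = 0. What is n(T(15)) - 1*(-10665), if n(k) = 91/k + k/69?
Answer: 2205535/207 ≈ 10655.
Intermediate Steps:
T(I) = -9 (T(I) = -9 + 0 = -9)
n(k) = 91/k + k/69 (n(k) = 91/k + k*(1/69) = 91/k + k/69)
n(T(15)) - 1*(-10665) = (91/(-9) + (1/69)*(-9)) - 1*(-10665) = (91*(-⅑) - 3/23) + 10665 = (-91/9 - 3/23) + 10665 = -2120/207 + 10665 = 2205535/207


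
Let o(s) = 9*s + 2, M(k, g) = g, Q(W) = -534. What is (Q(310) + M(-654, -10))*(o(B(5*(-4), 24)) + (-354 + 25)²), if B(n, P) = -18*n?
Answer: -60646752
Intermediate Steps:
o(s) = 2 + 9*s
(Q(310) + M(-654, -10))*(o(B(5*(-4), 24)) + (-354 + 25)²) = (-534 - 10)*((2 + 9*(-90*(-4))) + (-354 + 25)²) = -544*((2 + 9*(-18*(-20))) + (-329)²) = -544*((2 + 9*360) + 108241) = -544*((2 + 3240) + 108241) = -544*(3242 + 108241) = -544*111483 = -60646752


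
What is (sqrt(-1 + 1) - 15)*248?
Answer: -3720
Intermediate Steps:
(sqrt(-1 + 1) - 15)*248 = (sqrt(0) - 15)*248 = (0 - 15)*248 = -15*248 = -3720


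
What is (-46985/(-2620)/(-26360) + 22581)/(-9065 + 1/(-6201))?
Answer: -1934111832761043/776437031314240 ≈ -2.4910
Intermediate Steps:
(-46985/(-2620)/(-26360) + 22581)/(-9065 + 1/(-6201)) = (-46985*(-1/2620)*(-1/26360) + 22581)/(-9065 - 1/6201) = ((9397/524)*(-1/26360) + 22581)/(-56212066/6201) = (-9397/13812640 + 22581)*(-6201/56212066) = (311903214443/13812640)*(-6201/56212066) = -1934111832761043/776437031314240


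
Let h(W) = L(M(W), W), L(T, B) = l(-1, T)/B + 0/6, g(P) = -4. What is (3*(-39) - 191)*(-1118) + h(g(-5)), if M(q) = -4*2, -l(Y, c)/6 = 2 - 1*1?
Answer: 688691/2 ≈ 3.4435e+5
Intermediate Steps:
l(Y, c) = -6 (l(Y, c) = -6*(2 - 1*1) = -6*(2 - 1) = -6*1 = -6)
M(q) = -8
L(T, B) = -6/B (L(T, B) = -6/B + 0/6 = -6/B + 0*(⅙) = -6/B + 0 = -6/B)
h(W) = -6/W
(3*(-39) - 191)*(-1118) + h(g(-5)) = (3*(-39) - 191)*(-1118) - 6/(-4) = (-117 - 191)*(-1118) - 6*(-¼) = -308*(-1118) + 3/2 = 344344 + 3/2 = 688691/2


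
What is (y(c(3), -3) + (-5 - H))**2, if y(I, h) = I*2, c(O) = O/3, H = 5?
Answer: 64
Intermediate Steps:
c(O) = O/3 (c(O) = O*(1/3) = O/3)
y(I, h) = 2*I
(y(c(3), -3) + (-5 - H))**2 = (2*((1/3)*3) + (-5 - 1*5))**2 = (2*1 + (-5 - 5))**2 = (2 - 10)**2 = (-8)**2 = 64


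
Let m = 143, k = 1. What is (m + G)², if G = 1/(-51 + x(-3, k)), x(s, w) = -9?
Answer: 73599241/3600 ≈ 20444.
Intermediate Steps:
G = -1/60 (G = 1/(-51 - 9) = 1/(-60) = -1/60 ≈ -0.016667)
(m + G)² = (143 - 1/60)² = (8579/60)² = 73599241/3600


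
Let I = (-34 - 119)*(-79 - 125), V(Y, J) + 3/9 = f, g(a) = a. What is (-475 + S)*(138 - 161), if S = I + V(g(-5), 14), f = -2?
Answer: -2120692/3 ≈ -7.0690e+5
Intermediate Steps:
V(Y, J) = -7/3 (V(Y, J) = -⅓ - 2 = -7/3)
I = 31212 (I = -153*(-204) = 31212)
S = 93629/3 (S = 31212 - 7/3 = 93629/3 ≈ 31210.)
(-475 + S)*(138 - 161) = (-475 + 93629/3)*(138 - 161) = (92204/3)*(-23) = -2120692/3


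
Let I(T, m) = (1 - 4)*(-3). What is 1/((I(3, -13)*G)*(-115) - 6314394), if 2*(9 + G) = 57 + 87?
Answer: -1/6379599 ≈ -1.5675e-7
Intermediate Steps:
I(T, m) = 9 (I(T, m) = -3*(-3) = 9)
G = 63 (G = -9 + (57 + 87)/2 = -9 + (½)*144 = -9 + 72 = 63)
1/((I(3, -13)*G)*(-115) - 6314394) = 1/((9*63)*(-115) - 6314394) = 1/(567*(-115) - 6314394) = 1/(-65205 - 6314394) = 1/(-6379599) = -1/6379599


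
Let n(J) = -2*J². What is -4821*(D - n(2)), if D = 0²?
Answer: -38568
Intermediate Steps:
D = 0
-4821*(D - n(2)) = -4821*(0 - (-2)*2²) = -4821*(0 - (-2)*4) = -4821*(0 - 1*(-8)) = -4821*(0 + 8) = -4821*8 = -38568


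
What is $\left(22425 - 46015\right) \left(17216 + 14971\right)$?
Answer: $-759291330$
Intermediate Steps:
$\left(22425 - 46015\right) \left(17216 + 14971\right) = \left(-23590\right) 32187 = -759291330$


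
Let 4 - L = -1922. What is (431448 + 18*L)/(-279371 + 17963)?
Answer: -5549/3112 ≈ -1.7831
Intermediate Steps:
L = 1926 (L = 4 - 1*(-1922) = 4 + 1922 = 1926)
(431448 + 18*L)/(-279371 + 17963) = (431448 + 18*1926)/(-279371 + 17963) = (431448 + 34668)/(-261408) = 466116*(-1/261408) = -5549/3112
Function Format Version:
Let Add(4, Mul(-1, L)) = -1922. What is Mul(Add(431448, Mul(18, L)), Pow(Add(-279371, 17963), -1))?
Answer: Rational(-5549, 3112) ≈ -1.7831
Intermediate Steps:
L = 1926 (L = Add(4, Mul(-1, -1922)) = Add(4, 1922) = 1926)
Mul(Add(431448, Mul(18, L)), Pow(Add(-279371, 17963), -1)) = Mul(Add(431448, Mul(18, 1926)), Pow(Add(-279371, 17963), -1)) = Mul(Add(431448, 34668), Pow(-261408, -1)) = Mul(466116, Rational(-1, 261408)) = Rational(-5549, 3112)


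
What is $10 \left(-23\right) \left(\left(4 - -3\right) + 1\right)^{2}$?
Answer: $-14720$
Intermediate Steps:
$10 \left(-23\right) \left(\left(4 - -3\right) + 1\right)^{2} = - 230 \left(\left(4 + 3\right) + 1\right)^{2} = - 230 \left(7 + 1\right)^{2} = - 230 \cdot 8^{2} = \left(-230\right) 64 = -14720$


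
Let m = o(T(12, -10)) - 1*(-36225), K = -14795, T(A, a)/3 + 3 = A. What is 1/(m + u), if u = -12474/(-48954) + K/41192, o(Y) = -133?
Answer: 336085528/12129963802339 ≈ 2.7707e-5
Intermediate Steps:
T(A, a) = -9 + 3*A
u = -35074237/336085528 (u = -12474/(-48954) - 14795/41192 = -12474*(-1/48954) - 14795*1/41192 = 2079/8159 - 14795/41192 = -35074237/336085528 ≈ -0.10436)
m = 36092 (m = -133 - 1*(-36225) = -133 + 36225 = 36092)
1/(m + u) = 1/(36092 - 35074237/336085528) = 1/(12129963802339/336085528) = 336085528/12129963802339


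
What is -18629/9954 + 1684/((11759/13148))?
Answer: 220174764917/117049086 ≈ 1881.0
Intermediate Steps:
-18629/9954 + 1684/((11759/13148)) = -18629*1/9954 + 1684/((11759*(1/13148))) = -18629/9954 + 1684/(11759/13148) = -18629/9954 + 1684*(13148/11759) = -18629/9954 + 22141232/11759 = 220174764917/117049086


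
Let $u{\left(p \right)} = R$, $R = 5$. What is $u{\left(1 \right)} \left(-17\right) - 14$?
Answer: $-99$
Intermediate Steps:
$u{\left(p \right)} = 5$
$u{\left(1 \right)} \left(-17\right) - 14 = 5 \left(-17\right) - 14 = -85 - 14 = -99$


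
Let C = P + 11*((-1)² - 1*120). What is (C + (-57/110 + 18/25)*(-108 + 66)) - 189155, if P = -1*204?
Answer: -52436031/275 ≈ -1.9068e+5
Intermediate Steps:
P = -204
C = -1513 (C = -204 + 11*((-1)² - 1*120) = -204 + 11*(1 - 120) = -204 + 11*(-119) = -204 - 1309 = -1513)
(C + (-57/110 + 18/25)*(-108 + 66)) - 189155 = (-1513 + (-57/110 + 18/25)*(-108 + 66)) - 189155 = (-1513 + (-57*1/110 + 18*(1/25))*(-42)) - 189155 = (-1513 + (-57/110 + 18/25)*(-42)) - 189155 = (-1513 + (111/550)*(-42)) - 189155 = (-1513 - 2331/275) - 189155 = -418406/275 - 189155 = -52436031/275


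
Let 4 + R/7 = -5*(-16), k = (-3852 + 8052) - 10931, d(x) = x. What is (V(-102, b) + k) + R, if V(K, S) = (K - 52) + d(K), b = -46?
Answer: -6455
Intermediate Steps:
k = -6731 (k = 4200 - 10931 = -6731)
R = 532 (R = -28 + 7*(-5*(-16)) = -28 + 7*80 = -28 + 560 = 532)
V(K, S) = -52 + 2*K (V(K, S) = (K - 52) + K = (-52 + K) + K = -52 + 2*K)
(V(-102, b) + k) + R = ((-52 + 2*(-102)) - 6731) + 532 = ((-52 - 204) - 6731) + 532 = (-256 - 6731) + 532 = -6987 + 532 = -6455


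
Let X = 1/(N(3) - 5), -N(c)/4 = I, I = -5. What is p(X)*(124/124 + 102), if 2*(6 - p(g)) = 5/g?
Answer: -6489/2 ≈ -3244.5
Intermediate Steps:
N(c) = 20 (N(c) = -4*(-5) = 20)
X = 1/15 (X = 1/(20 - 5) = 1/15 ≈ 0.066667)
p(g) = 6 - 5/(2*g)
p(X)*(124/124 + 102) = (6 - 5/(2*1/15))*(124/124 + 102) = (6 - 5/2*15)*(124*(1/124) + 102) = (6 - 75/2)*(1 + 102) = -63/2*103 = -6489/2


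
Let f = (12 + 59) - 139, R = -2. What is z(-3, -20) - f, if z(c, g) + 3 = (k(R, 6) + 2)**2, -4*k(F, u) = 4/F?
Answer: 285/4 ≈ 71.250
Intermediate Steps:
k(F, u) = -1/F
z(c, g) = 13/4 (z(c, g) = -3 + (-1/(-2) + 2)**2 = -3 + (-1*(-1/2) + 2)**2 = -3 + (1/2 + 2)**2 = -3 + (5/2)**2 = -3 + 25/4 = 13/4)
f = -68 (f = 71 - 139 = -68)
z(-3, -20) - f = 13/4 - 1*(-68) = 13/4 + 68 = 285/4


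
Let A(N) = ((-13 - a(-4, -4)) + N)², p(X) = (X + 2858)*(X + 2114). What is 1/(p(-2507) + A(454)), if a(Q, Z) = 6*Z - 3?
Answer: 1/81081 ≈ 1.2333e-5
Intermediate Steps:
a(Q, Z) = -3 + 6*Z
p(X) = (2114 + X)*(2858 + X) (p(X) = (2858 + X)*(2114 + X) = (2114 + X)*(2858 + X))
A(N) = (14 + N)² (A(N) = ((-13 - (-3 + 6*(-4))) + N)² = ((-13 - (-3 - 24)) + N)² = ((-13 - 1*(-27)) + N)² = ((-13 + 27) + N)² = (14 + N)²)
1/(p(-2507) + A(454)) = 1/((6041812 + (-2507)² + 4972*(-2507)) + (14 + 454)²) = 1/((6041812 + 6285049 - 12464804) + 468²) = 1/(-137943 + 219024) = 1/81081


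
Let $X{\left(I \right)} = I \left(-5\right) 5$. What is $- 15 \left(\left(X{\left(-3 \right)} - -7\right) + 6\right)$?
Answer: $-1320$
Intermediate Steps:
$X{\left(I \right)} = - 25 I$ ($X{\left(I \right)} = - 5 I 5 = - 25 I$)
$- 15 \left(\left(X{\left(-3 \right)} - -7\right) + 6\right) = - 15 \left(\left(\left(-25\right) \left(-3\right) - -7\right) + 6\right) = - 15 \left(\left(75 + 7\right) + 6\right) = - 15 \left(82 + 6\right) = \left(-15\right) 88 = -1320$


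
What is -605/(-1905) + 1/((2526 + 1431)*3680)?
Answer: 587324447/1849343520 ≈ 0.31759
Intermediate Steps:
-605/(-1905) + 1/((2526 + 1431)*3680) = -605*(-1/1905) + (1/3680)/3957 = 121/381 + (1/3957)*(1/3680) = 121/381 + 1/14561760 = 587324447/1849343520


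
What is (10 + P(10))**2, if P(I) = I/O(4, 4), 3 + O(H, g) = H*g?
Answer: 19600/169 ≈ 115.98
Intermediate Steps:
O(H, g) = -3 + H*g
P(I) = I/13 (P(I) = I/(-3 + 4*4) = I/(-3 + 16) = I/13)
(10 + P(10))**2 = (10 + (1/13)*10)**2 = (10 + 10/13)**2 = (140/13)**2 = 19600/169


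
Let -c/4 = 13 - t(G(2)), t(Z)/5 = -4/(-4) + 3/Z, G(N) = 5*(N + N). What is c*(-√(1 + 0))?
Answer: 29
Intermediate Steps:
G(N) = 10*N (G(N) = 5*(2*N) = 10*N)
t(Z) = 5 + 15/Z (t(Z) = 5*(-4/(-4) + 3/Z) = 5*(-4*(-¼) + 3/Z) = 5*(1 + 3/Z) = 5 + 15/Z)
c = -29 (c = -4*(13 - (5 + 15/((10*2)))) = -4*(13 - (5 + 15/20)) = -4*(13 - (5 + 15*(1/20))) = -4*(13 - (5 + ¾)) = -4*(13 - 1*23/4) = -4*(13 - 23/4) = -4*29/4 = -29)
c*(-√(1 + 0)) = -(-29)*√(1 + 0) = -(-29)*√1 = -(-29) = -29*(-1) = 29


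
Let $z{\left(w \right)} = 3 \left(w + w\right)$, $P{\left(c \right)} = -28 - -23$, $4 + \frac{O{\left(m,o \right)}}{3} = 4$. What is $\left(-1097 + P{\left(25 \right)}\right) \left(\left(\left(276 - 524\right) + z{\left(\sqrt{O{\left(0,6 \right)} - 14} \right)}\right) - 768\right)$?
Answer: $1119632 - 6612 i \sqrt{14} \approx 1.1196 \cdot 10^{6} - 24740.0 i$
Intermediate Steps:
$O{\left(m,o \right)} = 0$ ($O{\left(m,o \right)} = -12 + 3 \cdot 4 = -12 + 12 = 0$)
$P{\left(c \right)} = -5$ ($P{\left(c \right)} = -28 + 23 = -5$)
$z{\left(w \right)} = 6 w$ ($z{\left(w \right)} = 3 \cdot 2 w = 6 w$)
$\left(-1097 + P{\left(25 \right)}\right) \left(\left(\left(276 - 524\right) + z{\left(\sqrt{O{\left(0,6 \right)} - 14} \right)}\right) - 768\right) = \left(-1097 - 5\right) \left(\left(\left(276 - 524\right) + 6 \sqrt{0 - 14}\right) - 768\right) = - 1102 \left(\left(-248 + 6 \sqrt{-14}\right) - 768\right) = - 1102 \left(\left(-248 + 6 i \sqrt{14}\right) - 768\right) = - 1102 \left(-1016 + 6 i \sqrt{14}\right) = 1119632 - 6612 i \sqrt{14}$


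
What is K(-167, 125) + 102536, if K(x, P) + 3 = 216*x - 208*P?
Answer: 40461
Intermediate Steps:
K(x, P) = -3 - 208*P + 216*x (K(x, P) = -3 + (216*x - 208*P) = -3 + (-208*P + 216*x) = -3 - 208*P + 216*x)
K(-167, 125) + 102536 = (-3 - 208*125 + 216*(-167)) + 102536 = (-3 - 26000 - 36072) + 102536 = -62075 + 102536 = 40461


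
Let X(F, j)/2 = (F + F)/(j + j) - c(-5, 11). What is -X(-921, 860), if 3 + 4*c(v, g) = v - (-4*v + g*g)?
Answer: -15557/215 ≈ -72.358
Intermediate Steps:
c(v, g) = -¾ - g²/4 + 5*v/4 (c(v, g) = -¾ + (v - (-4*v + g*g))/4 = -¾ + (v - (-4*v + g²))/4 = -¾ + (v - (g² - 4*v))/4 = -¾ + (v + (-g² + 4*v))/4 = -¾ + (-g² + 5*v)/4 = -¾ + (-g²/4 + 5*v/4) = -¾ - g²/4 + 5*v/4)
X(F, j) = 149/2 + 2*F/j (X(F, j) = 2*((F + F)/(j + j) - (-¾ - ¼*11² + (5/4)*(-5))) = 2*((2*F)/((2*j)) - (-¾ - ¼*121 - 25/4)) = 2*((2*F)*(1/(2*j)) - (-¾ - 121/4 - 25/4)) = 2*(F/j - 1*(-149/4)) = 2*(F/j + 149/4) = 2*(149/4 + F/j) = 149/2 + 2*F/j)
-X(-921, 860) = -(149/2 + 2*(-921)/860) = -(149/2 + 2*(-921)*(1/860)) = -(149/2 - 921/430) = -1*15557/215 = -15557/215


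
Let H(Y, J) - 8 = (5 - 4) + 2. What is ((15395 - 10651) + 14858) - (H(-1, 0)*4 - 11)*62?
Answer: 17556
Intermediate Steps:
H(Y, J) = 11 (H(Y, J) = 8 + ((5 - 4) + 2) = 8 + (1 + 2) = 8 + 3 = 11)
((15395 - 10651) + 14858) - (H(-1, 0)*4 - 11)*62 = ((15395 - 10651) + 14858) - (11*4 - 11)*62 = (4744 + 14858) - (44 - 11)*62 = 19602 - 33*62 = 19602 - 1*2046 = 19602 - 2046 = 17556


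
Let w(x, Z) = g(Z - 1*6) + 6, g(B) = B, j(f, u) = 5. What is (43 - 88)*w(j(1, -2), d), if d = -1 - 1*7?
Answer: 360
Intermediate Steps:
d = -8 (d = -1 - 7 = -8)
w(x, Z) = Z (w(x, Z) = (Z - 1*6) + 6 = (Z - 6) + 6 = (-6 + Z) + 6 = Z)
(43 - 88)*w(j(1, -2), d) = (43 - 88)*(-8) = -45*(-8) = 360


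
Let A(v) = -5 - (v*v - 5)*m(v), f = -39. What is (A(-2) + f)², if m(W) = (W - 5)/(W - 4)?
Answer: 66049/36 ≈ 1834.7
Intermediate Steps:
m(W) = (-5 + W)/(-4 + W)
A(v) = -5 - (-5 + v)*(-5 + v²)/(-4 + v) (A(v) = -5 - (v*v - 5)*(-5 + v)/(-4 + v) = -5 - (v² - 5)*(-5 + v)/(-4 + v) = -5 - (-5 + v²)*(-5 + v)/(-4 + v) = -5 - (-5 + v)*(-5 + v²)/(-4 + v))
(A(-2) + f)² = ((-5 + (-2)²*(5 - 1*(-2)))/(-4 - 2) - 39)² = ((-5 + 4*(5 + 2))/(-6) - 39)² = (-(-5 + 4*7)/6 - 39)² = (-(-5 + 28)/6 - 39)² = (-⅙*23 - 39)² = (-23/6 - 39)² = (-257/6)² = 66049/36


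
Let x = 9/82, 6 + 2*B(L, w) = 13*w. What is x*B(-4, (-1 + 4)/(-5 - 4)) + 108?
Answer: 17619/164 ≈ 107.43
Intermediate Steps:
B(L, w) = -3 + 13*w/2 (B(L, w) = -3 + (13*w)/2 = -3 + 13*w/2)
x = 9/82 (x = 9*(1/82) = 9/82 ≈ 0.10976)
x*B(-4, (-1 + 4)/(-5 - 4)) + 108 = 9*(-3 + 13*((-1 + 4)/(-5 - 4))/2)/82 + 108 = 9*(-3 + 13*(3/(-9))/2)/82 + 108 = 9*(-3 + 13*(3*(-1/9))/2)/82 + 108 = 9*(-3 + (13/2)*(-1/3))/82 + 108 = 9*(-3 - 13/6)/82 + 108 = (9/82)*(-31/6) + 108 = -93/164 + 108 = 17619/164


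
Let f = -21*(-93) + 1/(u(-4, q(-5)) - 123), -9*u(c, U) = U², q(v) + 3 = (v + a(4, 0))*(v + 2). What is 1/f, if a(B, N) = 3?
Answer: 124/242171 ≈ 0.00051203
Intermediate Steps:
q(v) = -3 + (2 + v)*(3 + v) (q(v) = -3 + (v + 3)*(v + 2) = -3 + (3 + v)*(2 + v) = -3 + (2 + v)*(3 + v))
u(c, U) = -U²/9
f = 242171/124 (f = -21*(-93) + 1/(-(3 + (-5)² + 5*(-5))²/9 - 123) = 1953 + 1/(-(3 + 25 - 25)²/9 - 123) = 1953 + 1/(-⅑*3² - 123) = 1953 + 1/(-⅑*9 - 123) = 1953 + 1/(-1 - 123) = 1953 + 1/(-124) = 1953 - 1/124 = 242171/124 ≈ 1953.0)
1/f = 1/(242171/124) = 124/242171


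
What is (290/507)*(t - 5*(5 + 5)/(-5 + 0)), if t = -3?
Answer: 2030/507 ≈ 4.0039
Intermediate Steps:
(290/507)*(t - 5*(5 + 5)/(-5 + 0)) = (290/507)*(-3 - 5*(5 + 5)/(-5 + 0)) = (290*(1/507))*(-3 - 50/(-5)) = 290*(-3 - 50*(-1)/5)/507 = 290*(-3 - 5*(-2))/507 = 290*(-3 + 10)/507 = (290/507)*7 = 2030/507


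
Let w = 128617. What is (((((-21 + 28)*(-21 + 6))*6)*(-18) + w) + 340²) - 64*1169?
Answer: 180741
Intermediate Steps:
(((((-21 + 28)*(-21 + 6))*6)*(-18) + w) + 340²) - 64*1169 = (((((-21 + 28)*(-21 + 6))*6)*(-18) + 128617) + 340²) - 64*1169 = ((((7*(-15))*6)*(-18) + 128617) + 115600) - 74816 = ((-105*6*(-18) + 128617) + 115600) - 74816 = ((-630*(-18) + 128617) + 115600) - 74816 = ((11340 + 128617) + 115600) - 74816 = (139957 + 115600) - 74816 = 255557 - 74816 = 180741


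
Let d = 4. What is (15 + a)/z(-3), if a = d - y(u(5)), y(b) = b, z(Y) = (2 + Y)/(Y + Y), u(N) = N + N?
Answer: 54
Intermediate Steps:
u(N) = 2*N
z(Y) = (2 + Y)/(2*Y) (z(Y) = (2 + Y)/((2*Y)) = (2 + Y)*(1/(2*Y)) = (2 + Y)/(2*Y))
a = -6 (a = 4 - 2*5 = 4 - 1*10 = 4 - 10 = -6)
(15 + a)/z(-3) = (15 - 6)/(((½)*(2 - 3)/(-3))) = 9/((½)*(-⅓)*(-1)) = 9/(⅙) = 6*9 = 54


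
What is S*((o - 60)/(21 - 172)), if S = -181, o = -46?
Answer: -19186/151 ≈ -127.06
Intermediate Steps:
S*((o - 60)/(21 - 172)) = -181*(-46 - 60)/(21 - 172) = -(-19186)/(-151) = -(-19186)*(-1)/151 = -181*106/151 = -19186/151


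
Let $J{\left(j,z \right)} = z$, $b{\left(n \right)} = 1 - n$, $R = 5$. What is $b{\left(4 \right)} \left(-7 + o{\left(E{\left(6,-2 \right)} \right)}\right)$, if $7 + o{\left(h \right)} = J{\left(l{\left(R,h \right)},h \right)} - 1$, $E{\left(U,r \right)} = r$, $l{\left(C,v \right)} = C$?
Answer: $51$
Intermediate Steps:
$o{\left(h \right)} = -8 + h$ ($o{\left(h \right)} = -7 + \left(h - 1\right) = -7 + \left(-1 + h\right) = -8 + h$)
$b{\left(4 \right)} \left(-7 + o{\left(E{\left(6,-2 \right)} \right)}\right) = \left(1 - 4\right) \left(-7 - 10\right) = \left(-3\right) \left(-17\right) = 51$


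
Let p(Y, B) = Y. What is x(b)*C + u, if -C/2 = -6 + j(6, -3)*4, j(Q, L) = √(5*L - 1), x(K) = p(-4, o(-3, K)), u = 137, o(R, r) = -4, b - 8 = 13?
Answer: 89 + 128*I ≈ 89.0 + 128.0*I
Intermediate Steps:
b = 21 (b = 8 + 13 = 21)
x(K) = -4
j(Q, L) = √(-1 + 5*L)
C = 12 - 32*I (C = -2*(-6 + √(-1 + 5*(-3))*4) = -2*(-6 + √(-1 - 15)*4) = -2*(-6 + √(-16)*4) = -2*(-6 + (4*I)*4) = -2*(-6 + 16*I) = 12 - 32*I ≈ 12.0 - 32.0*I)
x(b)*C + u = -4*(12 - 32*I) + 137 = (-48 + 128*I) + 137 = 89 + 128*I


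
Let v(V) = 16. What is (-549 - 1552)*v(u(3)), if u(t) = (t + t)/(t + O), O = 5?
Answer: -33616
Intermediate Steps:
u(t) = 2*t/(5 + t) (u(t) = (t + t)/(t + 5) = (2*t)/(5 + t) = 2*t/(5 + t))
(-549 - 1552)*v(u(3)) = (-549 - 1552)*16 = -2101*16 = -33616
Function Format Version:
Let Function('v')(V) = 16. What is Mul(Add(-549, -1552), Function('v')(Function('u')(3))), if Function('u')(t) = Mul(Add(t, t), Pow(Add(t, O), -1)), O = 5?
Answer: -33616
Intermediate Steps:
Function('u')(t) = Mul(2, t, Pow(Add(5, t), -1)) (Function('u')(t) = Mul(Add(t, t), Pow(Add(t, 5), -1)) = Mul(Mul(2, t), Pow(Add(5, t), -1)) = Mul(2, t, Pow(Add(5, t), -1)))
Mul(Add(-549, -1552), Function('v')(Function('u')(3))) = Mul(Add(-549, -1552), 16) = Mul(-2101, 16) = -33616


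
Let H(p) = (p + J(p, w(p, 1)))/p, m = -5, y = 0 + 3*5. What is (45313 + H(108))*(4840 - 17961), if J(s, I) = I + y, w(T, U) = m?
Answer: -32106575281/54 ≈ -5.9457e+8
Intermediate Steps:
y = 15 (y = 0 + 15 = 15)
w(T, U) = -5
J(s, I) = 15 + I (J(s, I) = I + 15 = 15 + I)
H(p) = (10 + p)/p (H(p) = (p + (15 - 5))/p = (p + 10)/p = (10 + p)/p)
(45313 + H(108))*(4840 - 17961) = (45313 + (10 + 108)/108)*(4840 - 17961) = (45313 + (1/108)*118)*(-13121) = (45313 + 59/54)*(-13121) = (2446961/54)*(-13121) = -32106575281/54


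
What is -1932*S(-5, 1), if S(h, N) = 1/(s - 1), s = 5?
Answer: -483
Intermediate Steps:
S(h, N) = ¼ (S(h, N) = 1/(5 - 1) = 1/4 = ¼)
-1932*S(-5, 1) = -1932*¼ = -483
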